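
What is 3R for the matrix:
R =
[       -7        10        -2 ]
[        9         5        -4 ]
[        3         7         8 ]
3R =
[      -21        30        -6 ]
[       27        15       -12 ]
[        9        21        24 ]

Scalar multiplication is elementwise: (3R)[i][j] = 3 * R[i][j].
  (3R)[0][0] = 3 * (-7) = -21
  (3R)[0][1] = 3 * (10) = 30
  (3R)[0][2] = 3 * (-2) = -6
  (3R)[1][0] = 3 * (9) = 27
  (3R)[1][1] = 3 * (5) = 15
  (3R)[1][2] = 3 * (-4) = -12
  (3R)[2][0] = 3 * (3) = 9
  (3R)[2][1] = 3 * (7) = 21
  (3R)[2][2] = 3 * (8) = 24
3R =
[      -21        30        -6 ]
[       27        15       -12 ]
[        9        21        24 ]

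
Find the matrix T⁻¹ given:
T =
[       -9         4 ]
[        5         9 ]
det(T) = -101
T⁻¹ =
[   -9/101     4/101 ]
[    5/101     9/101 ]

For a 2×2 matrix T = [[a, b], [c, d]] with det(T) ≠ 0, T⁻¹ = (1/det(T)) * [[d, -b], [-c, a]].
det(T) = (-9)*(9) - (4)*(5) = -81 - 20 = -101.
T⁻¹ = (1/-101) * [[9, -4], [-5, -9]].
Dividing each entry by -101 and reducing:
T⁻¹ =
[   -9/101     4/101 ]
[    5/101     9/101 ]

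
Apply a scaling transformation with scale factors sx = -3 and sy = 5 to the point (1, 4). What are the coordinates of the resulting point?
(-3, 20)

Scaling matrix:
[[-3, 0], [0, 5]]
Result: (1 × -3, 4 × 5) = (-3, 20)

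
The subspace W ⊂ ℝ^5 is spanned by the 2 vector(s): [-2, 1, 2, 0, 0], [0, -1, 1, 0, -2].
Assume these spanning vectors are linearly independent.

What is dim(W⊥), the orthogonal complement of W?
dim(W⊥) = 3

For any subspace W of ℝ^n, dim(W) + dim(W⊥) = n (the whole-space dimension).
Here the given 2 vectors are linearly independent, so dim(W) = 2.
Thus dim(W⊥) = n - dim(W) = 5 - 2 = 3.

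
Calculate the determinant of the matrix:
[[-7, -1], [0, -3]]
21

For a 2×2 matrix [[a, b], [c, d]], det = ad - bc
det = (-7)(-3) - (-1)(0) = 21 - 0 = 21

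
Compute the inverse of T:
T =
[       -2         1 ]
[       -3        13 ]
det(T) = -23
T⁻¹ =
[   -13/23      1/23 ]
[    -3/23      2/23 ]

For a 2×2 matrix T = [[a, b], [c, d]] with det(T) ≠ 0, T⁻¹ = (1/det(T)) * [[d, -b], [-c, a]].
det(T) = (-2)*(13) - (1)*(-3) = -26 + 3 = -23.
T⁻¹ = (1/-23) * [[13, -1], [3, -2]].
Dividing each entry by -23 and reducing:
T⁻¹ =
[   -13/23      1/23 ]
[    -3/23      2/23 ]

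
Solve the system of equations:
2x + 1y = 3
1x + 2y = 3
x = 1, y = 1

Use elimination (row reduction):
Equation 1: 2x + 1y = 3.
Equation 2: 1x + 2y = 3.
Multiply Eq1 by 1 and Eq2 by 2: 2x + 1y = 3;  2x + 4y = 6.
Subtract: (3)y = 3, so y = 1.
Back-substitute into Eq1: 2x + 1*(1) = 3, so x = 1.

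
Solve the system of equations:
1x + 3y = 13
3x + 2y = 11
x = 1, y = 4

Use elimination (row reduction):
Equation 1: 1x + 3y = 13.
Equation 2: 3x + 2y = 11.
Multiply Eq1 by 3 and Eq2 by 1: 3x + 9y = 39;  3x + 2y = 11.
Subtract: (-7)y = -28, so y = 4.
Back-substitute into Eq1: 1x + 3*(4) = 13, so x = 1.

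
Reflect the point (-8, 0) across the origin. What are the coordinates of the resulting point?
(8, 0)

Reflection across origin: (-8, 0) → (8, 0)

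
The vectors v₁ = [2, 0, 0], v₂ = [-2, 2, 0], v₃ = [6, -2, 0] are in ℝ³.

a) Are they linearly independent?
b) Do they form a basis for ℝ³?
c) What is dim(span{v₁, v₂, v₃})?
Not independent, not a basis, dim(span) = 2

Check whether v₃ can be written as a linear combination of v₁ and v₂.
v₃ = (2)·v₁ + (-1)·v₂ = [6, -2, 0], so the three vectors are linearly dependent.
Thus they do not form a basis for ℝ³, and dim(span{v₁, v₂, v₃}) = 2 (spanned by v₁ and v₂).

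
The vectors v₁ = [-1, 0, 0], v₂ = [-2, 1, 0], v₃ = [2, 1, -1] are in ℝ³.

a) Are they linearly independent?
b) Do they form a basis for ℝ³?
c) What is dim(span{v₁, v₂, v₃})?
Yes independent, yes basis, dim = 3

Stack v₁, v₂, v₃ as rows of a 3×3 matrix.
[[-1, 0, 0]; [-2, 1, 0]; [2, 1, -1]] is already lower triangular with nonzero diagonal entries (-1, 1, -1), so its determinant is the product of the diagonal entries, det = (-1)·(1)·(-1) = 1 ≠ 0, and the rows are linearly independent.
Three linearly independent vectors in ℝ³ form a basis for ℝ³, so dim(span{v₁,v₂,v₃}) = 3.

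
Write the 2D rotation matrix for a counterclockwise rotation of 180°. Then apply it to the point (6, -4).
R = [[-1, 0], [0, -1]]; R·(6, -4) = (-6, 4)

Rotation matrix formula: R(θ) = [[cos θ, -sin θ], [sin θ, cos θ]]
For θ = 180°:
cos(180°) = -1
sin(180°) = 0
R = [[-1, 0], [0, -1]]
Apply to (6, -4): [-1·6 + (0)·-4, 0·6 + -1·-4] = (-6, 4)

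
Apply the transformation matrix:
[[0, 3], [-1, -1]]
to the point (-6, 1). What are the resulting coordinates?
(3, 5)

Matrix multiplication:
[[0, 3], [-1, -1]] × [-6, 1]ᵀ
= [0×-6 + 3×1, -1×-6 + -1×1]ᵀ
= [3.0000, 5.0000]ᵀ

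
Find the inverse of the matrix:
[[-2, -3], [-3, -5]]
[[-5, 3], [3, -2]]

For [[a,b],[c,d]], inverse = (1/det)·[[d,-b],[-c,a]]
det = -2·-5 - -3·-3 = 1
Inverse = (1/1)·[[-5, 3], [3, -2]]
        = [[-5, 3], [3, -2]]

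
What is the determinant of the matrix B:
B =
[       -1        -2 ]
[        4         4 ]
det(B) = 4

For a 2×2 matrix [[a, b], [c, d]], det = a*d - b*c.
det(B) = (-1)*(4) - (-2)*(4) = -4 + 8 = 4.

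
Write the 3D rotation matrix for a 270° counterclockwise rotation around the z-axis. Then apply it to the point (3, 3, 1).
R = [[0, 1, 0], [-1, 0, 0], [0, 0, 1]]; R·(3, 3, 1) = (3, -3, 1)

Rotation matrix for 270° around z-axis:
cos(270°) = 0, sin(270°) = -1
R = [[0, 1, 0], [-1, 0, 0], [0, 0, 1]]
Apply to (3, 3, 1): R·[3, 3, 1]ᵀ = (3, -3, 1)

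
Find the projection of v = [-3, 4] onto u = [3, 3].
[1/2, 1/2]

The projection of v onto u is proj_u(v) = ((v·u) / (u·u)) · u.
v·u = (-3)*(3) + (4)*(3) = 3.
u·u = (3)*(3) + (3)*(3) = 18.
coefficient = 3 / 18 = 1/6.
proj_u(v) = 1/6 · [3, 3] = [1/2, 1/2].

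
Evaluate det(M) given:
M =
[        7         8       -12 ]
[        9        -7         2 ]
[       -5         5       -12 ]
det(M) = 1182

Expand along row 0 (cofactor expansion): det(M) = a*(e*i - f*h) - b*(d*i - f*g) + c*(d*h - e*g), where the 3×3 is [[a, b, c], [d, e, f], [g, h, i]].
Minor M_00 = (-7)*(-12) - (2)*(5) = 84 - 10 = 74.
Minor M_01 = (9)*(-12) - (2)*(-5) = -108 + 10 = -98.
Minor M_02 = (9)*(5) - (-7)*(-5) = 45 - 35 = 10.
det(M) = (7)*(74) - (8)*(-98) + (-12)*(10) = 518 + 784 - 120 = 1182.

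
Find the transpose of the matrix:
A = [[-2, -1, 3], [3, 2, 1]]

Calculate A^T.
[[-2, 3], [-1, 2], [3, 1]]

The transpose sends entry (i,j) to (j,i); rows become columns.
Row 0 of A: [-2, -1, 3] -> column 0 of A^T.
Row 1 of A: [3, 2, 1] -> column 1 of A^T.
A^T = [[-2, 3], [-1, 2], [3, 1]]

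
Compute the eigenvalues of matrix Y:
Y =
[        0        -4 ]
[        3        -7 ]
λ = -4, -3

Solve det(Y - λI) = 0. For a 2×2 matrix the characteristic equation is λ² - (trace)λ + det = 0.
trace(Y) = a + d = 0 - 7 = -7.
det(Y) = a*d - b*c = (0)*(-7) - (-4)*(3) = 0 + 12 = 12.
Characteristic equation: λ² - (-7)λ + (12) = 0.
Discriminant = (-7)² - 4*(12) = 49 - 48 = 1.
λ = (-7 ± √1) / 2 = (-7 ± 1) / 2 = -4, -3.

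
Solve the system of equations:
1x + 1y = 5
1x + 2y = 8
x = 2, y = 3

Use elimination (row reduction):
Equation 1: 1x + 1y = 5.
Equation 2: 1x + 2y = 8.
Multiply Eq1 by 1 and Eq2 by 1: 1x + 1y = 5;  1x + 2y = 8.
Subtract: (1)y = 3, so y = 3.
Back-substitute into Eq1: 1x + 1*(3) = 5, so x = 2.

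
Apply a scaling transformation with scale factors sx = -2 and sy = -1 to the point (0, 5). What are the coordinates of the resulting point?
(0, -5)

Scaling matrix:
[[-2, 0], [0, -1]]
Result: (0 × -2, 5 × -1) = (0, -5)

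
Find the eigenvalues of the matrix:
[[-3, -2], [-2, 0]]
λ = -4 and λ = 1

Characteristic equation: det(A - λI) = 0
λ² - (trace)λ + (det) = 0
λ² - (-3)λ + (-4) = 0
λ² + 3λ - 4 = 0
Solving: λ = -4, 1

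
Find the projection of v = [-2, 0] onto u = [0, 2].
[0, 0]

The projection of v onto u is proj_u(v) = ((v·u) / (u·u)) · u.
v·u = (-2)*(0) + (0)*(2) = 0.
u·u = (0)*(0) + (2)*(2) = 4.
coefficient = 0 / 4 = 0.
proj_u(v) = 0 · [0, 2] = [0, 0].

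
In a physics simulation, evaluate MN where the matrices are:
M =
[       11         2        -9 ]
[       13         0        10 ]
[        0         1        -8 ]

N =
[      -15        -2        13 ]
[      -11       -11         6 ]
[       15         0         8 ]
MN =
[     -322       -44        83 ]
[      -45       -26       249 ]
[     -131       -11       -58 ]

Matrix multiplication: (MN)[i][j] = sum over k of M[i][k] * N[k][j].
  (MN)[0][0] = (11)*(-15) + (2)*(-11) + (-9)*(15) = -322
  (MN)[0][1] = (11)*(-2) + (2)*(-11) + (-9)*(0) = -44
  (MN)[0][2] = (11)*(13) + (2)*(6) + (-9)*(8) = 83
  (MN)[1][0] = (13)*(-15) + (0)*(-11) + (10)*(15) = -45
  (MN)[1][1] = (13)*(-2) + (0)*(-11) + (10)*(0) = -26
  (MN)[1][2] = (13)*(13) + (0)*(6) + (10)*(8) = 249
  (MN)[2][0] = (0)*(-15) + (1)*(-11) + (-8)*(15) = -131
  (MN)[2][1] = (0)*(-2) + (1)*(-11) + (-8)*(0) = -11
  (MN)[2][2] = (0)*(13) + (1)*(6) + (-8)*(8) = -58
MN =
[     -322       -44        83 ]
[      -45       -26       249 ]
[     -131       -11       -58 ]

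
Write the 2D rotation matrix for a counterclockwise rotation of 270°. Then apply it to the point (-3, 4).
R = [[0, 1], [-1, 0]]; R·(-3, 4) = (4, 3)

Rotation matrix formula: R(θ) = [[cos θ, -sin θ], [sin θ, cos θ]]
For θ = 270°:
cos(270°) = 0
sin(270°) = -1
R = [[0, 1], [-1, 0]]
Apply to (-3, 4): [0·-3 + (1)·4, -1·-3 + 0·4] = (4, 3)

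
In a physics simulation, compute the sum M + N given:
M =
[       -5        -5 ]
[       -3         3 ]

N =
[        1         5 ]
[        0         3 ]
M + N =
[       -4         0 ]
[       -3         6 ]

Matrix addition is elementwise: (M+N)[i][j] = M[i][j] + N[i][j].
  (M+N)[0][0] = (-5) + (1) = -4
  (M+N)[0][1] = (-5) + (5) = 0
  (M+N)[1][0] = (-3) + (0) = -3
  (M+N)[1][1] = (3) + (3) = 6
M + N =
[       -4         0 ]
[       -3         6 ]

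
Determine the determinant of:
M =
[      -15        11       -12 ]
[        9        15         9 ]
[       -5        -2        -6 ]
det(M) = 495

Expand along row 0 (cofactor expansion): det(M) = a*(e*i - f*h) - b*(d*i - f*g) + c*(d*h - e*g), where the 3×3 is [[a, b, c], [d, e, f], [g, h, i]].
Minor M_00 = (15)*(-6) - (9)*(-2) = -90 + 18 = -72.
Minor M_01 = (9)*(-6) - (9)*(-5) = -54 + 45 = -9.
Minor M_02 = (9)*(-2) - (15)*(-5) = -18 + 75 = 57.
det(M) = (-15)*(-72) - (11)*(-9) + (-12)*(57) = 1080 + 99 - 684 = 495.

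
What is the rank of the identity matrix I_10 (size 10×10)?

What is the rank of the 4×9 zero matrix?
rank(I_10) = 10, rank(0) = 0

The identity I_10 has 10 columns that are the standard basis vectors e_1, …, e_10. These are linearly independent, so all 10 columns are pivots and rank(I_10) = 10.
The 4×9 zero matrix has every entry zero, so every row is the zero row and there are no pivots; rank(0) = 0.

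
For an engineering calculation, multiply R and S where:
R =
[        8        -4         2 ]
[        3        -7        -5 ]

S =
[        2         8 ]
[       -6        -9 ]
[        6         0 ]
RS =
[       52       100 ]
[       18        87 ]

Matrix multiplication: (RS)[i][j] = sum over k of R[i][k] * S[k][j].
  (RS)[0][0] = (8)*(2) + (-4)*(-6) + (2)*(6) = 52
  (RS)[0][1] = (8)*(8) + (-4)*(-9) + (2)*(0) = 100
  (RS)[1][0] = (3)*(2) + (-7)*(-6) + (-5)*(6) = 18
  (RS)[1][1] = (3)*(8) + (-7)*(-9) + (-5)*(0) = 87
RS =
[       52       100 ]
[       18        87 ]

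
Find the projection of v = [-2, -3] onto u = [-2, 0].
[-2, 0]

The projection of v onto u is proj_u(v) = ((v·u) / (u·u)) · u.
v·u = (-2)*(-2) + (-3)*(0) = 4.
u·u = (-2)*(-2) + (0)*(0) = 4.
coefficient = 4 / 4 = 1.
proj_u(v) = 1 · [-2, 0] = [-2, 0].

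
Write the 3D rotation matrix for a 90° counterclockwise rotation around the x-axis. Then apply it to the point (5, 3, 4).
R = [[1, 0, 0], [0, 0, -1], [0, 1, 0]]; R·(5, 3, 4) = (5, -4, 3)

Rotation matrix for 90° around x-axis:
cos(90°) = 0, sin(90°) = 1
R = [[1, 0, 0], [0, 0, -1], [0, 1, 0]]
Apply to (5, 3, 4): R·[5, 3, 4]ᵀ = (5, -4, 3)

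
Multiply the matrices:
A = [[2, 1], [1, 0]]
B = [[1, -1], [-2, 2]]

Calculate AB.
[[0, 0], [1, -1]]

Each entry (i,j) of AB = sum over k of A[i][k]*B[k][j].
(AB)[0][0] = (2)*(1) + (1)*(-2) = 0
(AB)[0][1] = (2)*(-1) + (1)*(2) = 0
(AB)[1][0] = (1)*(1) + (0)*(-2) = 1
(AB)[1][1] = (1)*(-1) + (0)*(2) = -1
AB = [[0, 0], [1, -1]]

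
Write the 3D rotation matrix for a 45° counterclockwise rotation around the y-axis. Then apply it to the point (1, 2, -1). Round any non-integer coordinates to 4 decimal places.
R = [[√2/2, 0, √2/2], [0, 1, 0], [-√2/2, 0, √2/2]]; R·(1, 2, -1) = (0.0000, 2.0000, -1.4142)

Rotation matrix for 45° around y-axis:
cos(45°) = √2/2, sin(45°) = √2/2
R = [[√2/2, 0, √2/2], [0, 1, 0], [-√2/2, 0, √2/2]]
Apply to (1, 2, -1): R·[1, 2, -1]ᵀ = (0.0000, 2.0000, -1.4142)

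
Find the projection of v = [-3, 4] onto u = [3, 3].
[1/2, 1/2]

The projection of v onto u is proj_u(v) = ((v·u) / (u·u)) · u.
v·u = (-3)*(3) + (4)*(3) = 3.
u·u = (3)*(3) + (3)*(3) = 18.
coefficient = 3 / 18 = 1/6.
proj_u(v) = 1/6 · [3, 3] = [1/2, 1/2].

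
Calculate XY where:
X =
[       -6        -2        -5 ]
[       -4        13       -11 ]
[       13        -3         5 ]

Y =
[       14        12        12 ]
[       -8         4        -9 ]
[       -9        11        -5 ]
XY =
[      -23      -135       -29 ]
[      -61      -117      -110 ]
[      161       199       158 ]

Matrix multiplication: (XY)[i][j] = sum over k of X[i][k] * Y[k][j].
  (XY)[0][0] = (-6)*(14) + (-2)*(-8) + (-5)*(-9) = -23
  (XY)[0][1] = (-6)*(12) + (-2)*(4) + (-5)*(11) = -135
  (XY)[0][2] = (-6)*(12) + (-2)*(-9) + (-5)*(-5) = -29
  (XY)[1][0] = (-4)*(14) + (13)*(-8) + (-11)*(-9) = -61
  (XY)[1][1] = (-4)*(12) + (13)*(4) + (-11)*(11) = -117
  (XY)[1][2] = (-4)*(12) + (13)*(-9) + (-11)*(-5) = -110
  (XY)[2][0] = (13)*(14) + (-3)*(-8) + (5)*(-9) = 161
  (XY)[2][1] = (13)*(12) + (-3)*(4) + (5)*(11) = 199
  (XY)[2][2] = (13)*(12) + (-3)*(-9) + (5)*(-5) = 158
XY =
[      -23      -135       -29 ]
[      -61      -117      -110 ]
[      161       199       158 ]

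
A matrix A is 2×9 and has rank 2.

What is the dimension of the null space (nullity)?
7

The rank-nullity theorem for an m×n matrix states:
rank(A) + nullity(A) = n (the number of columns).
Here n = 9 and rank(A) = 2, so nullity(A) = 9 - 2 = 7.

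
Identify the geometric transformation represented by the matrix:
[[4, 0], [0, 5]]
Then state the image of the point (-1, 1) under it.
non-uniform scaling by (4, 5); image of (-1, 1) is (-4, 5)

This is diagonal with distinct entries, so it scales the x-axis by 4 and the y-axis by 5.
The matrix [[4, 0], [0, 5]] represents: non-uniform scaling by (4, 5).
Applying it to (-1, 1): [4·-1 + 0·1, 0·-1 + 5·1] = (-4, 5).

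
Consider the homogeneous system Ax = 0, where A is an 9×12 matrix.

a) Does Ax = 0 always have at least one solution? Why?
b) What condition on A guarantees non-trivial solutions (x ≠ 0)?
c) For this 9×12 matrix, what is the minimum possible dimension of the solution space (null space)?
a) Yes, x = 0 is always a solution. b) When A has linearly dependent columns (rank < n). c) Minimum nullity = 3.

a) x = 0 satisfies A·0 = 0, so the zero vector is always a solution.
b) Non-trivial solutions exist iff the columns of A are linearly dependent, equivalently rank(A) < n (the number of columns).
c) By rank-nullity, rank(A) + nullity(A) = n = 12. Since A has only 9 rows, rank(A) ≤ 9, so nullity(A) ≥ 12 - 9 = 3.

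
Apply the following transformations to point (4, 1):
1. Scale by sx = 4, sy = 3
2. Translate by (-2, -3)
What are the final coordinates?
(14, 0)

Step 1: Scale (4, 1) by (sx, sy) = (4, 3) → (16, 3)
Step 2: Translate by (-2, -3) → (14, 0)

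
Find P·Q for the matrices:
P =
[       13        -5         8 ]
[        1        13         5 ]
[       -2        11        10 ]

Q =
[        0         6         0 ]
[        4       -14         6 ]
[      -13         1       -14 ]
PQ =
[     -124       156      -142 ]
[      -13      -171         8 ]
[      -86      -156       -74 ]

Matrix multiplication: (PQ)[i][j] = sum over k of P[i][k] * Q[k][j].
  (PQ)[0][0] = (13)*(0) + (-5)*(4) + (8)*(-13) = -124
  (PQ)[0][1] = (13)*(6) + (-5)*(-14) + (8)*(1) = 156
  (PQ)[0][2] = (13)*(0) + (-5)*(6) + (8)*(-14) = -142
  (PQ)[1][0] = (1)*(0) + (13)*(4) + (5)*(-13) = -13
  (PQ)[1][1] = (1)*(6) + (13)*(-14) + (5)*(1) = -171
  (PQ)[1][2] = (1)*(0) + (13)*(6) + (5)*(-14) = 8
  (PQ)[2][0] = (-2)*(0) + (11)*(4) + (10)*(-13) = -86
  (PQ)[2][1] = (-2)*(6) + (11)*(-14) + (10)*(1) = -156
  (PQ)[2][2] = (-2)*(0) + (11)*(6) + (10)*(-14) = -74
PQ =
[     -124       156      -142 ]
[      -13      -171         8 ]
[      -86      -156       -74 ]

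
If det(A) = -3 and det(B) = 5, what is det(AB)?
-15

Use the multiplicative property of determinants: det(AB) = det(A)*det(B).
det(AB) = (-3)*(5) = -15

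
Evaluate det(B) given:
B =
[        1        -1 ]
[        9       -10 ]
det(B) = -1

For a 2×2 matrix [[a, b], [c, d]], det = a*d - b*c.
det(B) = (1)*(-10) - (-1)*(9) = -10 + 9 = -1.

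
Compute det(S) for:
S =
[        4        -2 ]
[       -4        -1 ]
det(S) = -12

For a 2×2 matrix [[a, b], [c, d]], det = a*d - b*c.
det(S) = (4)*(-1) - (-2)*(-4) = -4 - 8 = -12.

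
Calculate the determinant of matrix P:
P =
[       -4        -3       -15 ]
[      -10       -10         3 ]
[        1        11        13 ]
det(P) = 1753

Expand along row 0 (cofactor expansion): det(P) = a*(e*i - f*h) - b*(d*i - f*g) + c*(d*h - e*g), where the 3×3 is [[a, b, c], [d, e, f], [g, h, i]].
Minor M_00 = (-10)*(13) - (3)*(11) = -130 - 33 = -163.
Minor M_01 = (-10)*(13) - (3)*(1) = -130 - 3 = -133.
Minor M_02 = (-10)*(11) - (-10)*(1) = -110 + 10 = -100.
det(P) = (-4)*(-163) - (-3)*(-133) + (-15)*(-100) = 652 - 399 + 1500 = 1753.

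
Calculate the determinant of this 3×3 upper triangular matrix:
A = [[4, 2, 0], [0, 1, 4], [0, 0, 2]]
8

The determinant of a triangular matrix is the product of its diagonal entries (the off-diagonal entries above the diagonal do not affect it).
det(A) = (4) * (1) * (2) = 8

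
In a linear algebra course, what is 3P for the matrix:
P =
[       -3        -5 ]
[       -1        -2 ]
3P =
[       -9       -15 ]
[       -3        -6 ]

Scalar multiplication is elementwise: (3P)[i][j] = 3 * P[i][j].
  (3P)[0][0] = 3 * (-3) = -9
  (3P)[0][1] = 3 * (-5) = -15
  (3P)[1][0] = 3 * (-1) = -3
  (3P)[1][1] = 3 * (-2) = -6
3P =
[       -9       -15 ]
[       -3        -6 ]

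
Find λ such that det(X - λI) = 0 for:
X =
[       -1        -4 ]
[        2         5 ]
λ = 1, 3

Solve det(X - λI) = 0. For a 2×2 matrix the characteristic equation is λ² - (trace)λ + det = 0.
trace(X) = a + d = -1 + 5 = 4.
det(X) = a*d - b*c = (-1)*(5) - (-4)*(2) = -5 + 8 = 3.
Characteristic equation: λ² - (4)λ + (3) = 0.
Discriminant = (4)² - 4*(3) = 16 - 12 = 4.
λ = (4 ± √4) / 2 = (4 ± 2) / 2 = 1, 3.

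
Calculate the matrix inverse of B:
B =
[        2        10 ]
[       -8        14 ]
det(B) = 108
B⁻¹ =
[     7/54     -5/54 ]
[     2/27      1/54 ]

For a 2×2 matrix B = [[a, b], [c, d]] with det(B) ≠ 0, B⁻¹ = (1/det(B)) * [[d, -b], [-c, a]].
det(B) = (2)*(14) - (10)*(-8) = 28 + 80 = 108.
B⁻¹ = (1/108) * [[14, -10], [8, 2]].
Dividing each entry by 108 and reducing:
B⁻¹ =
[     7/54     -5/54 ]
[     2/27      1/54 ]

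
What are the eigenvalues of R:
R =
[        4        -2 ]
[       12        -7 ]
λ = -4, 1

Solve det(R - λI) = 0. For a 2×2 matrix the characteristic equation is λ² - (trace)λ + det = 0.
trace(R) = a + d = 4 - 7 = -3.
det(R) = a*d - b*c = (4)*(-7) - (-2)*(12) = -28 + 24 = -4.
Characteristic equation: λ² - (-3)λ + (-4) = 0.
Discriminant = (-3)² - 4*(-4) = 9 + 16 = 25.
λ = (-3 ± √25) / 2 = (-3 ± 5) / 2 = -4, 1.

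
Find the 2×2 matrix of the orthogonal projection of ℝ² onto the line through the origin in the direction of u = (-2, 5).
[[4/29, -10/29], [-10/29, 25/29]]

The orthogonal projection onto the line spanned by a nonzero vector u = (a, b) has matrix P = (u uᵀ) / (uᵀ u) = (1/(a² + b²)) · [[a², ab], [ab, b²]].
Here u = (-2, 5), so a² + b² = 4 + 25 = 29.
P = (1/29) · [[4, -10], [-10, 25]] = [[4/29, -10/29], [-10/29, 25/29]].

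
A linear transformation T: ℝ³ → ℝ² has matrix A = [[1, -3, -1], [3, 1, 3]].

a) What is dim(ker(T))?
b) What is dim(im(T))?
dim(ker) = 1, dim(im) = 2

The two rows are not scalar multiples of one another (no single k satisfies row 2 = k × row 1), so they are linearly independent.
Thus rank(A) = 2.
dim(im(T)) = rank(A) = 2.
By the rank-nullity theorem applied to T: ℝ³ → ℝ², rank(A) + nullity(A) = 3 (the domain dimension), so dim(ker(T)) = 3 - 2 = 1.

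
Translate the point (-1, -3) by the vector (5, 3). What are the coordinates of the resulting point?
(4, 0)

Translation by (5, 3):
x' = -1 + 5 = 4
y' = -3 + 3 = 0
Homogeneous matrix: [[1, 0, 5], [0, 1, 3], [0, 0, 1]]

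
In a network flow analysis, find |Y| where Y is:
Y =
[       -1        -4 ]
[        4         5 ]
det(Y) = 11

For a 2×2 matrix [[a, b], [c, d]], det = a*d - b*c.
det(Y) = (-1)*(5) - (-4)*(4) = -5 + 16 = 11.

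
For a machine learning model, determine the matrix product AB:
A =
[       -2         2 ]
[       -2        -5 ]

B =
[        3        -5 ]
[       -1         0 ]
AB =
[       -8        10 ]
[       -1        10 ]

Matrix multiplication: (AB)[i][j] = sum over k of A[i][k] * B[k][j].
  (AB)[0][0] = (-2)*(3) + (2)*(-1) = -8
  (AB)[0][1] = (-2)*(-5) + (2)*(0) = 10
  (AB)[1][0] = (-2)*(3) + (-5)*(-1) = -1
  (AB)[1][1] = (-2)*(-5) + (-5)*(0) = 10
AB =
[       -8        10 ]
[       -1        10 ]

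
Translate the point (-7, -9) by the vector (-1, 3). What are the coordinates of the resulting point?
(-8, -6)

Translation by (-1, 3):
x' = -7 + -1 = -8
y' = -9 + 3 = -6
Homogeneous matrix: [[1, 0, -1], [0, 1, 3], [0, 0, 1]]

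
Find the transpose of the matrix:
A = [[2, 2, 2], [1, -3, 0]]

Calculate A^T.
[[2, 1], [2, -3], [2, 0]]

The transpose sends entry (i,j) to (j,i); rows become columns.
Row 0 of A: [2, 2, 2] -> column 0 of A^T.
Row 1 of A: [1, -3, 0] -> column 1 of A^T.
A^T = [[2, 1], [2, -3], [2, 0]]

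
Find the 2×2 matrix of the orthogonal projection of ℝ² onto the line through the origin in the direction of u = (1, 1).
[[1/2, 1/2], [1/2, 1/2]]

The orthogonal projection onto the line spanned by a nonzero vector u = (a, b) has matrix P = (u uᵀ) / (uᵀ u) = (1/(a² + b²)) · [[a², ab], [ab, b²]].
Here u = (1, 1), so a² + b² = 1 + 1 = 2.
P = (1/2) · [[1, 1], [1, 1]] = [[1/2, 1/2], [1/2, 1/2]].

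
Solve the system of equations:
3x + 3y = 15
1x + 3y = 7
x = 4, y = 1

Use elimination (row reduction):
Equation 1: 3x + 3y = 15.
Equation 2: 1x + 3y = 7.
Multiply Eq1 by 1 and Eq2 by 3: 3x + 3y = 15;  3x + 9y = 21.
Subtract: (6)y = 6, so y = 1.
Back-substitute into Eq1: 3x + 3*(1) = 15, so x = 4.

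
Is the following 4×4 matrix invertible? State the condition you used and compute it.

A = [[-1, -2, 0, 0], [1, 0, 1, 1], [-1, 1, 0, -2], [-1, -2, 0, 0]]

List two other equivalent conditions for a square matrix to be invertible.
No, not invertible; det(A) = 0 (two rows are equal, so the rows are linearly dependent). Equivalent conditions (failing for this A): rank(A) < 4; Ax = 0 has non-trivial solutions; 0 is an eigenvalue; the columns are linearly dependent.

To check invertibility, compute det(A).
In this matrix, row 0 and the last row are identical, so one row is a scalar multiple of another and the rows are linearly dependent.
A matrix with linearly dependent rows has det = 0 and is not invertible.
Equivalent failed conditions:
- rank(A) < 4.
- Ax = 0 has non-trivial solutions.
- 0 is an eigenvalue.
- The columns are linearly dependent.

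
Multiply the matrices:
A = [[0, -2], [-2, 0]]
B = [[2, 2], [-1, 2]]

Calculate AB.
[[2, -4], [-4, -4]]

Each entry (i,j) of AB = sum over k of A[i][k]*B[k][j].
(AB)[0][0] = (0)*(2) + (-2)*(-1) = 2
(AB)[0][1] = (0)*(2) + (-2)*(2) = -4
(AB)[1][0] = (-2)*(2) + (0)*(-1) = -4
(AB)[1][1] = (-2)*(2) + (0)*(2) = -4
AB = [[2, -4], [-4, -4]]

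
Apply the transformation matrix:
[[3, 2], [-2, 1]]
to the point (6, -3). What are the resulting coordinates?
(12, -15)

Matrix multiplication:
[[3, 2], [-2, 1]] × [6, -3]ᵀ
= [3×6 + 2×-3, -2×6 + 1×-3]ᵀ
= [12.0000, -15.0000]ᵀ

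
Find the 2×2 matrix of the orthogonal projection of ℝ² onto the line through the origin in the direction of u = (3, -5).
[[9/34, -15/34], [-15/34, 25/34]]

The orthogonal projection onto the line spanned by a nonzero vector u = (a, b) has matrix P = (u uᵀ) / (uᵀ u) = (1/(a² + b²)) · [[a², ab], [ab, b²]].
Here u = (3, -5), so a² + b² = 9 + 25 = 34.
P = (1/34) · [[9, -15], [-15, 25]] = [[9/34, -15/34], [-15/34, 25/34]].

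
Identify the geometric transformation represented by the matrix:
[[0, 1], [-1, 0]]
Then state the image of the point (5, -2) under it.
rotation by 90° clockwise (i.e., 270° counterclockwise); image of (5, -2) is (-2, -5)

This matches the form [[cos θ, -sin θ], [sin θ, cos θ]] of a rotation matrix; reading off cos θ and sin θ gives the angle.
The matrix [[0, 1], [-1, 0]] represents: rotation by 90° clockwise (i.e., 270° counterclockwise).
Applying it to (5, -2): [0·5 + 1·-2, -1·5 + 0·-2] = (-2, -5).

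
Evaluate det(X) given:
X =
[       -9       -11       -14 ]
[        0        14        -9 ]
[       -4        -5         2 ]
det(X) = -1027

Expand along row 0 (cofactor expansion): det(X) = a*(e*i - f*h) - b*(d*i - f*g) + c*(d*h - e*g), where the 3×3 is [[a, b, c], [d, e, f], [g, h, i]].
Minor M_00 = (14)*(2) - (-9)*(-5) = 28 - 45 = -17.
Minor M_01 = (0)*(2) - (-9)*(-4) = 0 - 36 = -36.
Minor M_02 = (0)*(-5) - (14)*(-4) = 0 + 56 = 56.
det(X) = (-9)*(-17) - (-11)*(-36) + (-14)*(56) = 153 - 396 - 784 = -1027.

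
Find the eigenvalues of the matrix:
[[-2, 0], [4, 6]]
λ = -2 and λ = 6

Characteristic equation: det(A - λI) = 0
λ² - (trace)λ + (det) = 0
λ² - (4)λ + (-12) = 0
λ² - 4λ - 12 = 0
Solving: λ = -2, 6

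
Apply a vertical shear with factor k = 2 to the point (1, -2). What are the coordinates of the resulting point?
(1, 0)

Shear matrix for vertical shear with factor k = 2:
[[1, 0], [2, 1]]
Result: (1, -2) → (1, 0)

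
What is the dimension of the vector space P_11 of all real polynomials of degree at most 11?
Dimension = 12

A polynomial of degree at most 11 can be written as a₀ + a₁x + a₂x² + … + a_11x^11, with 12 free coefficients a₀, …, a_11.
The set {1, x, x², …, x^11} is a basis: it spans P_11 (every such polynomial is a linear combination of these) and is linearly independent (a polynomial is zero iff all its coefficients are zero).
Therefore dim(P_11) = 11 + 1 = 12.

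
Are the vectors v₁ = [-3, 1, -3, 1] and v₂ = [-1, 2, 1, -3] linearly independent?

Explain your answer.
Yes, linearly independent

Two vectors are linearly dependent iff one is a scalar multiple of the other.
No single scalar k satisfies v₂ = k·v₁ (the ratios of corresponding entries disagree), so v₁ and v₂ are linearly independent.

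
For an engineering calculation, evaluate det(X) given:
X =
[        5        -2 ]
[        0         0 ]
det(X) = 0

For a 2×2 matrix [[a, b], [c, d]], det = a*d - b*c.
det(X) = (5)*(0) - (-2)*(0) = 0 - 0 = 0.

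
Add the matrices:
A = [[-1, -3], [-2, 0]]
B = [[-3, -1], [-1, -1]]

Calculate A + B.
[[-4, -4], [-3, -1]]

Add corresponding elements:
(-1)+(-3)=-4
(-3)+(-1)=-4
(-2)+(-1)=-3
(0)+(-1)=-1
A + B = [[-4, -4], [-3, -1]]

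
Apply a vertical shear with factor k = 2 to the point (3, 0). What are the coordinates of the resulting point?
(3, 6)

Shear matrix for vertical shear with factor k = 2:
[[1, 0], [2, 1]]
Result: (3, 0) → (3, 6)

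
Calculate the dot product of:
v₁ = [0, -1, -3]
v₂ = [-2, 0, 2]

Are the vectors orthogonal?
-6, No

The dot product is the sum of products of corresponding components.
v₁·v₂ = (0)*(-2) + (-1)*(0) + (-3)*(2) = 0 + 0 - 6 = -6.
Two vectors are orthogonal iff their dot product is 0; here the dot product is -6, so the vectors are not orthogonal.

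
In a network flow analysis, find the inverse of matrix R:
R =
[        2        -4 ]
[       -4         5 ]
det(R) = -6
R⁻¹ =
[     -5/6      -2/3 ]
[     -2/3      -1/3 ]

For a 2×2 matrix R = [[a, b], [c, d]] with det(R) ≠ 0, R⁻¹ = (1/det(R)) * [[d, -b], [-c, a]].
det(R) = (2)*(5) - (-4)*(-4) = 10 - 16 = -6.
R⁻¹ = (1/-6) * [[5, 4], [4, 2]].
Dividing each entry by -6 and reducing:
R⁻¹ =
[     -5/6      -2/3 ]
[     -2/3      -1/3 ]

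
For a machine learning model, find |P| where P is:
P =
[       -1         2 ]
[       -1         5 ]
det(P) = -3

For a 2×2 matrix [[a, b], [c, d]], det = a*d - b*c.
det(P) = (-1)*(5) - (2)*(-1) = -5 + 2 = -3.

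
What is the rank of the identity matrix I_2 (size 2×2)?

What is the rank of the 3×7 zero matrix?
rank(I_2) = 2, rank(0) = 0

The identity I_2 has 2 columns that are the standard basis vectors e_1, …, e_2. These are linearly independent, so all 2 columns are pivots and rank(I_2) = 2.
The 3×7 zero matrix has every entry zero, so every row is the zero row and there are no pivots; rank(0) = 0.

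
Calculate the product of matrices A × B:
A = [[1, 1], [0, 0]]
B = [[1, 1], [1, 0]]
[[2, 1], [0, 0]]

Matrix multiplication:
C[0][0] = 1×1 + 1×1 = 2
C[0][1] = 1×1 + 1×0 = 1
C[1][0] = 0×1 + 0×1 = 0
C[1][1] = 0×1 + 0×0 = 0
Result: [[2, 1], [0, 0]]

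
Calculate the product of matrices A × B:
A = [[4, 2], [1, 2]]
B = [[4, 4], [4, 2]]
[[24, 20], [12, 8]]

Matrix multiplication:
C[0][0] = 4×4 + 2×4 = 24
C[0][1] = 4×4 + 2×2 = 20
C[1][0] = 1×4 + 2×4 = 12
C[1][1] = 1×4 + 2×2 = 8
Result: [[24, 20], [12, 8]]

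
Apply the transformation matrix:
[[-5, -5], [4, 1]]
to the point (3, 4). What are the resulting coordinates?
(-35, 16)

Matrix multiplication:
[[-5, -5], [4, 1]] × [3, 4]ᵀ
= [-5×3 + -5×4, 4×3 + 1×4]ᵀ
= [-35.0000, 16.0000]ᵀ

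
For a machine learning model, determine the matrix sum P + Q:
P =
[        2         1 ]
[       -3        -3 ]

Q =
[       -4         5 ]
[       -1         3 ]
P + Q =
[       -2         6 ]
[       -4         0 ]

Matrix addition is elementwise: (P+Q)[i][j] = P[i][j] + Q[i][j].
  (P+Q)[0][0] = (2) + (-4) = -2
  (P+Q)[0][1] = (1) + (5) = 6
  (P+Q)[1][0] = (-3) + (-1) = -4
  (P+Q)[1][1] = (-3) + (3) = 0
P + Q =
[       -2         6 ]
[       -4         0 ]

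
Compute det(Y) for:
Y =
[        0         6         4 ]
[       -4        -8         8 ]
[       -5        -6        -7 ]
det(Y) = -472

Expand along row 0 (cofactor expansion): det(Y) = a*(e*i - f*h) - b*(d*i - f*g) + c*(d*h - e*g), where the 3×3 is [[a, b, c], [d, e, f], [g, h, i]].
Minor M_00 = (-8)*(-7) - (8)*(-6) = 56 + 48 = 104.
Minor M_01 = (-4)*(-7) - (8)*(-5) = 28 + 40 = 68.
Minor M_02 = (-4)*(-6) - (-8)*(-5) = 24 - 40 = -16.
det(Y) = (0)*(104) - (6)*(68) + (4)*(-16) = 0 - 408 - 64 = -472.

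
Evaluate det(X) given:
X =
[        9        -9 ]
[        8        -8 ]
det(X) = 0

For a 2×2 matrix [[a, b], [c, d]], det = a*d - b*c.
det(X) = (9)*(-8) - (-9)*(8) = -72 + 72 = 0.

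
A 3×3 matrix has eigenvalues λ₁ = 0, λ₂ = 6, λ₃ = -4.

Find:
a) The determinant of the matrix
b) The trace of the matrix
det = 0, trace = 2

Two standard eigenvalue identities:
- det(A) equals the product of the eigenvalues (counted with multiplicity).
- trace(A) equals the sum of the eigenvalues.
det(A) = (0)*(6)*(-4) = 0.
trace(A) = 0 + 6 - 4 = 2.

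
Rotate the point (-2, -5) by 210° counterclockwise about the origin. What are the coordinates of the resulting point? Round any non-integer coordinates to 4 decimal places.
(-0.7679, 5.3301)

Rotation matrix R(θ) = [[cos θ, -sin θ], [sin θ, cos θ]]; for θ = 210°:
R = [[-√3/2, 1/2], [-1/2, -√3/2]]
Result: R × [-2, -5]ᵀ = [-√3/2·-2 + (1/2)·-5, -1/2·-2 + (-√3/2)·-5]ᵀ = (-0.7679, 5.3301)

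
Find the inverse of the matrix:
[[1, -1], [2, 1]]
[[1/3, 1/3], [-2/3, 1/3]]

For [[a,b],[c,d]], inverse = (1/det)·[[d,-b],[-c,a]]
det = 1·1 - -1·2 = 3
Inverse = (1/3)·[[1, 1], [-2, 1]]
        = [[1/3, 1/3], [-2/3, 1/3]]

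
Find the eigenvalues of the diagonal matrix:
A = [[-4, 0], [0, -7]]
λ₁ = -4, λ₂ = -7

The characteristic polynomial of A is det(A - λI) = (-4 - λ)(-7 - λ) = 0.
The roots are λ = -4 and λ = -7, so the eigenvalues are the diagonal entries.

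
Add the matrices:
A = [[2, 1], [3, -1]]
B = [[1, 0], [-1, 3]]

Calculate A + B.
[[3, 1], [2, 2]]

Add corresponding elements:
(2)+(1)=3
(1)+(0)=1
(3)+(-1)=2
(-1)+(3)=2
A + B = [[3, 1], [2, 2]]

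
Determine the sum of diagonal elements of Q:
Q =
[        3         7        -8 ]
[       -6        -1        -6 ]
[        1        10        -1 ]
tr(Q) = 3 - 1 - 1 = 1

The trace of a square matrix is the sum of its diagonal entries.
Diagonal entries of Q: Q[0][0] = 3, Q[1][1] = -1, Q[2][2] = -1.
tr(Q) = 3 - 1 - 1 = 1.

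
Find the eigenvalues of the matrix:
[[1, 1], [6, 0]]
λ = -2 and λ = 3

Characteristic equation: det(A - λI) = 0
λ² - (trace)λ + (det) = 0
λ² - (1)λ + (-6) = 0
λ² - 1λ - 6 = 0
Solving: λ = -2, 3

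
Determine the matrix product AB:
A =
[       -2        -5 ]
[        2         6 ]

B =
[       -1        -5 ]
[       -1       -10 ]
AB =
[        7        60 ]
[       -8       -70 ]

Matrix multiplication: (AB)[i][j] = sum over k of A[i][k] * B[k][j].
  (AB)[0][0] = (-2)*(-1) + (-5)*(-1) = 7
  (AB)[0][1] = (-2)*(-5) + (-5)*(-10) = 60
  (AB)[1][0] = (2)*(-1) + (6)*(-1) = -8
  (AB)[1][1] = (2)*(-5) + (6)*(-10) = -70
AB =
[        7        60 ]
[       -8       -70 ]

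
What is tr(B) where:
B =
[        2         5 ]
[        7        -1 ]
tr(B) = 2 - 1 = 1

The trace of a square matrix is the sum of its diagonal entries.
Diagonal entries of B: B[0][0] = 2, B[1][1] = -1.
tr(B) = 2 - 1 = 1.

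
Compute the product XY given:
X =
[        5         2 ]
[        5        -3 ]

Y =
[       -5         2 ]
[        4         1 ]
XY =
[      -17        12 ]
[      -37         7 ]

Matrix multiplication: (XY)[i][j] = sum over k of X[i][k] * Y[k][j].
  (XY)[0][0] = (5)*(-5) + (2)*(4) = -17
  (XY)[0][1] = (5)*(2) + (2)*(1) = 12
  (XY)[1][0] = (5)*(-5) + (-3)*(4) = -37
  (XY)[1][1] = (5)*(2) + (-3)*(1) = 7
XY =
[      -17        12 ]
[      -37         7 ]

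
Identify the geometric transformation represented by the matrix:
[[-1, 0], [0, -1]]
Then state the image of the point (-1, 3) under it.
rotation by 180° (or reflection through origin); image of (-1, 3) is (1, -3)

This matches the form [[cos θ, -sin θ], [sin θ, cos θ]] of a rotation matrix; reading off cos θ and sin θ gives the angle.
The matrix [[-1, 0], [0, -1]] represents: rotation by 180° (or reflection through origin).
Applying it to (-1, 3): [-1·-1 + 0·3, 0·-1 + -1·3] = (1, -3).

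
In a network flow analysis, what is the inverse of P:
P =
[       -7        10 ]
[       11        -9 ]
det(P) = -47
P⁻¹ =
[     9/47     10/47 ]
[    11/47      7/47 ]

For a 2×2 matrix P = [[a, b], [c, d]] with det(P) ≠ 0, P⁻¹ = (1/det(P)) * [[d, -b], [-c, a]].
det(P) = (-7)*(-9) - (10)*(11) = 63 - 110 = -47.
P⁻¹ = (1/-47) * [[-9, -10], [-11, -7]].
Dividing each entry by -47 and reducing:
P⁻¹ =
[     9/47     10/47 ]
[    11/47      7/47 ]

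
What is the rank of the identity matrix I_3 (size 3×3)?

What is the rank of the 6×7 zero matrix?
rank(I_3) = 3, rank(0) = 0

The identity I_3 has 3 columns that are the standard basis vectors e_1, …, e_3. These are linearly independent, so all 3 columns are pivots and rank(I_3) = 3.
The 6×7 zero matrix has every entry zero, so every row is the zero row and there are no pivots; rank(0) = 0.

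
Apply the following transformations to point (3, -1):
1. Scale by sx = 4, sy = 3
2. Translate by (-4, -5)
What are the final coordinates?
(8, -8)

Step 1: Scale (3, -1) by (sx, sy) = (4, 3) → (12, -3)
Step 2: Translate by (-4, -5) → (8, -8)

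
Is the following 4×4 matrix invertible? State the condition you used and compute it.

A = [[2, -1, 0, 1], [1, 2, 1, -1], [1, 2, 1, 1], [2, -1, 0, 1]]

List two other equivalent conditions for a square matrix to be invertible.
No, not invertible; det(A) = 0 (two rows are equal, so the rows are linearly dependent). Equivalent conditions (failing for this A): rank(A) < 4; Ax = 0 has non-trivial solutions; 0 is an eigenvalue; the columns are linearly dependent.

To check invertibility, compute det(A).
In this matrix, row 0 and the last row are identical, so one row is a scalar multiple of another and the rows are linearly dependent.
A matrix with linearly dependent rows has det = 0 and is not invertible.
Equivalent failed conditions:
- rank(A) < 4.
- Ax = 0 has non-trivial solutions.
- 0 is an eigenvalue.
- The columns are linearly dependent.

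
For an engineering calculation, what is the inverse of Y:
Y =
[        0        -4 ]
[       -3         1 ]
det(Y) = -12
Y⁻¹ =
[    -1/12      -1/3 ]
[     -1/4         0 ]

For a 2×2 matrix Y = [[a, b], [c, d]] with det(Y) ≠ 0, Y⁻¹ = (1/det(Y)) * [[d, -b], [-c, a]].
det(Y) = (0)*(1) - (-4)*(-3) = 0 - 12 = -12.
Y⁻¹ = (1/-12) * [[1, 4], [3, 0]].
Dividing each entry by -12 and reducing:
Y⁻¹ =
[    -1/12      -1/3 ]
[     -1/4         0 ]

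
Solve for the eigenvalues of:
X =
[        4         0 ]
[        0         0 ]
λ = 0, 4

Solve det(X - λI) = 0. For a 2×2 matrix the characteristic equation is λ² - (trace)λ + det = 0.
trace(X) = a + d = 4 + 0 = 4.
det(X) = a*d - b*c = (4)*(0) - (0)*(0) = 0 - 0 = 0.
Characteristic equation: λ² - (4)λ + (0) = 0.
Discriminant = (4)² - 4*(0) = 16 - 0 = 16.
λ = (4 ± √16) / 2 = (4 ± 4) / 2 = 0, 4.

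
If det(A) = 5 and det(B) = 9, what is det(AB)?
45

Use the multiplicative property of determinants: det(AB) = det(A)*det(B).
det(AB) = (5)*(9) = 45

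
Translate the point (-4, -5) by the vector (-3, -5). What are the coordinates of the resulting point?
(-7, -10)

Translation by (-3, -5):
x' = -4 + -3 = -7
y' = -5 + -5 = -10
Homogeneous matrix: [[1, 0, -3], [0, 1, -5], [0, 0, 1]]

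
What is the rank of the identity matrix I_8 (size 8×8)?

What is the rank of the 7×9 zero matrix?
rank(I_8) = 8, rank(0) = 0

The identity I_8 has 8 columns that are the standard basis vectors e_1, …, e_8. These are linearly independent, so all 8 columns are pivots and rank(I_8) = 8.
The 7×9 zero matrix has every entry zero, so every row is the zero row and there are no pivots; rank(0) = 0.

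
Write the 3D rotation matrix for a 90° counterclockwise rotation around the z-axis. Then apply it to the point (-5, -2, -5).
R = [[0, -1, 0], [1, 0, 0], [0, 0, 1]]; R·(-5, -2, -5) = (2, -5, -5)

Rotation matrix for 90° around z-axis:
cos(90°) = 0, sin(90°) = 1
R = [[0, -1, 0], [1, 0, 0], [0, 0, 1]]
Apply to (-5, -2, -5): R·[-5, -2, -5]ᵀ = (2, -5, -5)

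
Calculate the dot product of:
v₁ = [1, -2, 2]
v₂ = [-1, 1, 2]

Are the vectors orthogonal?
1, No

The dot product is the sum of products of corresponding components.
v₁·v₂ = (1)*(-1) + (-2)*(1) + (2)*(2) = -1 - 2 + 4 = 1.
Two vectors are orthogonal iff their dot product is 0; here the dot product is 1, so the vectors are not orthogonal.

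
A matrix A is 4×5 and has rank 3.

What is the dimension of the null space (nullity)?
2

The rank-nullity theorem for an m×n matrix states:
rank(A) + nullity(A) = n (the number of columns).
Here n = 5 and rank(A) = 3, so nullity(A) = 5 - 3 = 2.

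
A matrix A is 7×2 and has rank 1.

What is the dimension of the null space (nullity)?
1

The rank-nullity theorem for an m×n matrix states:
rank(A) + nullity(A) = n (the number of columns).
Here n = 2 and rank(A) = 1, so nullity(A) = 2 - 1 = 1.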